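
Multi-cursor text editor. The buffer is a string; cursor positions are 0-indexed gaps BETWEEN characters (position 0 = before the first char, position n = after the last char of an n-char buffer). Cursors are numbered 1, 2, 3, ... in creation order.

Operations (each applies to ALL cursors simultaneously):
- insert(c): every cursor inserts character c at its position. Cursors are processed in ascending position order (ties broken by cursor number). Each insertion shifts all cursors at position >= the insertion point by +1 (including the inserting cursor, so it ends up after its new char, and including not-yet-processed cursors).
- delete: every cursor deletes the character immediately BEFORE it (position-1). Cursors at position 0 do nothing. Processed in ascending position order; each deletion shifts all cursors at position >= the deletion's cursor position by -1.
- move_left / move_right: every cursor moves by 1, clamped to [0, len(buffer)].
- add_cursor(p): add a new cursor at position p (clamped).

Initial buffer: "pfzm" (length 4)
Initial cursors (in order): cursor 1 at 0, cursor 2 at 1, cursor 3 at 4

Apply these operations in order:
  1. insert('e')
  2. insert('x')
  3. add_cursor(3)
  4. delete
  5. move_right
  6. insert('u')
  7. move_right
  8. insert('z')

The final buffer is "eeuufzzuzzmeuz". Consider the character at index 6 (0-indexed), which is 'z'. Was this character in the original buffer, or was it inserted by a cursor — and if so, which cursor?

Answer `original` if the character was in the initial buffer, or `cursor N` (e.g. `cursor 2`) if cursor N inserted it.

After op 1 (insert('e')): buffer="epefzme" (len 7), cursors c1@1 c2@3 c3@7, authorship 1.2...3
After op 2 (insert('x')): buffer="expexfzmex" (len 10), cursors c1@2 c2@5 c3@10, authorship 11.22...33
After op 3 (add_cursor(3)): buffer="expexfzmex" (len 10), cursors c1@2 c4@3 c2@5 c3@10, authorship 11.22...33
After op 4 (delete): buffer="eefzme" (len 6), cursors c1@1 c4@1 c2@2 c3@6, authorship 12...3
After op 5 (move_right): buffer="eefzme" (len 6), cursors c1@2 c4@2 c2@3 c3@6, authorship 12...3
After op 6 (insert('u')): buffer="eeuufuzmeu" (len 10), cursors c1@4 c4@4 c2@6 c3@10, authorship 1214.2..33
After op 7 (move_right): buffer="eeuufuzmeu" (len 10), cursors c1@5 c4@5 c2@7 c3@10, authorship 1214.2..33
After op 8 (insert('z')): buffer="eeuufzzuzzmeuz" (len 14), cursors c1@7 c4@7 c2@10 c3@14, authorship 1214.142.2.333
Authorship (.=original, N=cursor N): 1 2 1 4 . 1 4 2 . 2 . 3 3 3
Index 6: author = 4

Answer: cursor 4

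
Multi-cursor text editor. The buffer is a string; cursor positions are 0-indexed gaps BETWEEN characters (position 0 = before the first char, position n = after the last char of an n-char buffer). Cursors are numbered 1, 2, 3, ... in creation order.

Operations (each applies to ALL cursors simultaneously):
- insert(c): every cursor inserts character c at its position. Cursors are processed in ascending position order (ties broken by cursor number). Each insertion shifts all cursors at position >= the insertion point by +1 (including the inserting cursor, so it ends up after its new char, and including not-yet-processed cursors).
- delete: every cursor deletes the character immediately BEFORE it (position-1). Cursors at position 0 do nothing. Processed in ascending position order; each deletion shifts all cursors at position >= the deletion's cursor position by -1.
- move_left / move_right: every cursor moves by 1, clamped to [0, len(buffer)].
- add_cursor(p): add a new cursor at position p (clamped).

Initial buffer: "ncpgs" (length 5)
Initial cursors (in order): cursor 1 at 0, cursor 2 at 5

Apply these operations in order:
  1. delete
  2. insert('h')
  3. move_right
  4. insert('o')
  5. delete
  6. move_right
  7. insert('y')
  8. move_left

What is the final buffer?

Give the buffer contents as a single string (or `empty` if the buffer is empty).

Answer: hncypghy

Derivation:
After op 1 (delete): buffer="ncpg" (len 4), cursors c1@0 c2@4, authorship ....
After op 2 (insert('h')): buffer="hncpgh" (len 6), cursors c1@1 c2@6, authorship 1....2
After op 3 (move_right): buffer="hncpgh" (len 6), cursors c1@2 c2@6, authorship 1....2
After op 4 (insert('o')): buffer="hnocpgho" (len 8), cursors c1@3 c2@8, authorship 1.1...22
After op 5 (delete): buffer="hncpgh" (len 6), cursors c1@2 c2@6, authorship 1....2
After op 6 (move_right): buffer="hncpgh" (len 6), cursors c1@3 c2@6, authorship 1....2
After op 7 (insert('y')): buffer="hncypghy" (len 8), cursors c1@4 c2@8, authorship 1..1..22
After op 8 (move_left): buffer="hncypghy" (len 8), cursors c1@3 c2@7, authorship 1..1..22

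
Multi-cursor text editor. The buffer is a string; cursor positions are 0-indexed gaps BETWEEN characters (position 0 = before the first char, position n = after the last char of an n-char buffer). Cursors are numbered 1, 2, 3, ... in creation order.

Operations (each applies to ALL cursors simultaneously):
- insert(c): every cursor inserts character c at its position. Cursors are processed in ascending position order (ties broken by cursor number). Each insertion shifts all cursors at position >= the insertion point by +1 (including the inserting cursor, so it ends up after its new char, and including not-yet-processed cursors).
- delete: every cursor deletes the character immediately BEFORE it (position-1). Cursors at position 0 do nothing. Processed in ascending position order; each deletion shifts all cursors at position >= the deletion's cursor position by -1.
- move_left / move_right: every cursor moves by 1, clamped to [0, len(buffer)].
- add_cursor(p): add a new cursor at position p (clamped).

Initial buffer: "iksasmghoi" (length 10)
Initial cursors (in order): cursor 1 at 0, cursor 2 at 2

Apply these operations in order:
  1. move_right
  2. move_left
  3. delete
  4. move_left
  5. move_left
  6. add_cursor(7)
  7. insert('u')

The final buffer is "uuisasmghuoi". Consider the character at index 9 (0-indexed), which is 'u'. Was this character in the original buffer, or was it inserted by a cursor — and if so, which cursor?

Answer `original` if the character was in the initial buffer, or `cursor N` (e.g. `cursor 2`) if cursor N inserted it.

Answer: cursor 3

Derivation:
After op 1 (move_right): buffer="iksasmghoi" (len 10), cursors c1@1 c2@3, authorship ..........
After op 2 (move_left): buffer="iksasmghoi" (len 10), cursors c1@0 c2@2, authorship ..........
After op 3 (delete): buffer="isasmghoi" (len 9), cursors c1@0 c2@1, authorship .........
After op 4 (move_left): buffer="isasmghoi" (len 9), cursors c1@0 c2@0, authorship .........
After op 5 (move_left): buffer="isasmghoi" (len 9), cursors c1@0 c2@0, authorship .........
After op 6 (add_cursor(7)): buffer="isasmghoi" (len 9), cursors c1@0 c2@0 c3@7, authorship .........
After op 7 (insert('u')): buffer="uuisasmghuoi" (len 12), cursors c1@2 c2@2 c3@10, authorship 12.......3..
Authorship (.=original, N=cursor N): 1 2 . . . . . . . 3 . .
Index 9: author = 3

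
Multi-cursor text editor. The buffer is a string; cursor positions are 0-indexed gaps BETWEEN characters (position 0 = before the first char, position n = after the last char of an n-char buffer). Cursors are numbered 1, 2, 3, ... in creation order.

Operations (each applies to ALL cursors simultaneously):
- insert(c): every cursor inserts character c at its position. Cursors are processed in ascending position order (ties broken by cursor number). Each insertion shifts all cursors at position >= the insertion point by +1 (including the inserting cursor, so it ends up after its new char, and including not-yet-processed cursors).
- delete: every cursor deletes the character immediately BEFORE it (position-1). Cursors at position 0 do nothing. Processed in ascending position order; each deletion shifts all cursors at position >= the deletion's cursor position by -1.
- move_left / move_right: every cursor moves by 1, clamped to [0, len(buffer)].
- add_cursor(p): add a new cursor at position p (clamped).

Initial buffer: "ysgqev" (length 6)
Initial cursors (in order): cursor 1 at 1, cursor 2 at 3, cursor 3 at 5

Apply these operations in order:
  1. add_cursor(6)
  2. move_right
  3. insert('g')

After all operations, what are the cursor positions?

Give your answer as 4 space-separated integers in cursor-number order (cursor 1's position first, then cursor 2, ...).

Answer: 3 6 10 10

Derivation:
After op 1 (add_cursor(6)): buffer="ysgqev" (len 6), cursors c1@1 c2@3 c3@5 c4@6, authorship ......
After op 2 (move_right): buffer="ysgqev" (len 6), cursors c1@2 c2@4 c3@6 c4@6, authorship ......
After op 3 (insert('g')): buffer="ysggqgevgg" (len 10), cursors c1@3 c2@6 c3@10 c4@10, authorship ..1..2..34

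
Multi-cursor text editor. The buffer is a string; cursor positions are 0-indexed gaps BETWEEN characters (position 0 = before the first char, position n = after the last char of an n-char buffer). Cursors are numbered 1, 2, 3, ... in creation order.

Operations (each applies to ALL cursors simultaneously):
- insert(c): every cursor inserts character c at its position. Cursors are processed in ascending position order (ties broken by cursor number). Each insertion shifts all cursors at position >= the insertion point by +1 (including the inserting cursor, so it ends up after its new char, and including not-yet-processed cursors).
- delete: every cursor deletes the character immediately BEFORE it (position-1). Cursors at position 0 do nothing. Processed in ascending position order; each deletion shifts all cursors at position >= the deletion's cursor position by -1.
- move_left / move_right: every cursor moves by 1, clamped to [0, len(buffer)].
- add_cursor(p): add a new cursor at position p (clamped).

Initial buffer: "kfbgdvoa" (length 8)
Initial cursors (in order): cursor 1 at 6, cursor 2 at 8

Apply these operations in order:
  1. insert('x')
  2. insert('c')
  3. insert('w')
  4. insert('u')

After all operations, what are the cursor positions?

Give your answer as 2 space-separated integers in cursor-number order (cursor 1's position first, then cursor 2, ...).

After op 1 (insert('x')): buffer="kfbgdvxoax" (len 10), cursors c1@7 c2@10, authorship ......1..2
After op 2 (insert('c')): buffer="kfbgdvxcoaxc" (len 12), cursors c1@8 c2@12, authorship ......11..22
After op 3 (insert('w')): buffer="kfbgdvxcwoaxcw" (len 14), cursors c1@9 c2@14, authorship ......111..222
After op 4 (insert('u')): buffer="kfbgdvxcwuoaxcwu" (len 16), cursors c1@10 c2@16, authorship ......1111..2222

Answer: 10 16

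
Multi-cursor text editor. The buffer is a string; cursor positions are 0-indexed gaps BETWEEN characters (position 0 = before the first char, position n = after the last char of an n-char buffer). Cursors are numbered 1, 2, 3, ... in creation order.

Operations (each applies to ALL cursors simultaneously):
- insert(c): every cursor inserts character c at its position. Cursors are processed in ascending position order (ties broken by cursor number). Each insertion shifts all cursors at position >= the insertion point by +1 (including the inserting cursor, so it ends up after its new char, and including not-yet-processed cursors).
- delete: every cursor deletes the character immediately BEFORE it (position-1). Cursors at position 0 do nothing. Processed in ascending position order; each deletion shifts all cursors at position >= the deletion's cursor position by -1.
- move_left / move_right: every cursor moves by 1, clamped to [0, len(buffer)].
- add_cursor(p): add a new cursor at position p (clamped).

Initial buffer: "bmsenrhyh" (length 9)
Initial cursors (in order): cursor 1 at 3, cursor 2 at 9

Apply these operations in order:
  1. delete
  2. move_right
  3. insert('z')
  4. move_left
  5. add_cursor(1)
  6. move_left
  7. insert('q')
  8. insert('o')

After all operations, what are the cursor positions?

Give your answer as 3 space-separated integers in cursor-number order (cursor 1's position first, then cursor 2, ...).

Answer: 6 13 2

Derivation:
After op 1 (delete): buffer="bmenrhy" (len 7), cursors c1@2 c2@7, authorship .......
After op 2 (move_right): buffer="bmenrhy" (len 7), cursors c1@3 c2@7, authorship .......
After op 3 (insert('z')): buffer="bmeznrhyz" (len 9), cursors c1@4 c2@9, authorship ...1....2
After op 4 (move_left): buffer="bmeznrhyz" (len 9), cursors c1@3 c2@8, authorship ...1....2
After op 5 (add_cursor(1)): buffer="bmeznrhyz" (len 9), cursors c3@1 c1@3 c2@8, authorship ...1....2
After op 6 (move_left): buffer="bmeznrhyz" (len 9), cursors c3@0 c1@2 c2@7, authorship ...1....2
After op 7 (insert('q')): buffer="qbmqeznrhqyz" (len 12), cursors c3@1 c1@4 c2@10, authorship 3..1.1...2.2
After op 8 (insert('o')): buffer="qobmqoeznrhqoyz" (len 15), cursors c3@2 c1@6 c2@13, authorship 33..11.1...22.2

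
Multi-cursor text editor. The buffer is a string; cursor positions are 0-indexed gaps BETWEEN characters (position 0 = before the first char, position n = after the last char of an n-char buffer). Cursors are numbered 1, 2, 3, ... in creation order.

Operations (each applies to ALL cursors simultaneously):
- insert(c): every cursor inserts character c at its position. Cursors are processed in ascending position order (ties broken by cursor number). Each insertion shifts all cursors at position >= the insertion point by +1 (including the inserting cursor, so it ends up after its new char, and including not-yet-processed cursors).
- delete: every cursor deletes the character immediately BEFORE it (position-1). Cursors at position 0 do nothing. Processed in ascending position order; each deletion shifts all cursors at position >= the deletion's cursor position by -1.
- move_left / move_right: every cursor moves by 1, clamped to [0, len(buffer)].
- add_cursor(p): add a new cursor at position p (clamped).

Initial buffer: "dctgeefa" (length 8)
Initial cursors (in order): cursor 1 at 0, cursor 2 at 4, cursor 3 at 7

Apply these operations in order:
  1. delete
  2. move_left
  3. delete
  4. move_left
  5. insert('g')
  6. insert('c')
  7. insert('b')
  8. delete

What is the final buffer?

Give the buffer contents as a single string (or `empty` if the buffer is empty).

After op 1 (delete): buffer="dcteea" (len 6), cursors c1@0 c2@3 c3@5, authorship ......
After op 2 (move_left): buffer="dcteea" (len 6), cursors c1@0 c2@2 c3@4, authorship ......
After op 3 (delete): buffer="dtea" (len 4), cursors c1@0 c2@1 c3@2, authorship ....
After op 4 (move_left): buffer="dtea" (len 4), cursors c1@0 c2@0 c3@1, authorship ....
After op 5 (insert('g')): buffer="ggdgtea" (len 7), cursors c1@2 c2@2 c3@4, authorship 12.3...
After op 6 (insert('c')): buffer="ggccdgctea" (len 10), cursors c1@4 c2@4 c3@7, authorship 1212.33...
After op 7 (insert('b')): buffer="ggccbbdgcbtea" (len 13), cursors c1@6 c2@6 c3@10, authorship 121212.333...
After op 8 (delete): buffer="ggccdgctea" (len 10), cursors c1@4 c2@4 c3@7, authorship 1212.33...

Answer: ggccdgctea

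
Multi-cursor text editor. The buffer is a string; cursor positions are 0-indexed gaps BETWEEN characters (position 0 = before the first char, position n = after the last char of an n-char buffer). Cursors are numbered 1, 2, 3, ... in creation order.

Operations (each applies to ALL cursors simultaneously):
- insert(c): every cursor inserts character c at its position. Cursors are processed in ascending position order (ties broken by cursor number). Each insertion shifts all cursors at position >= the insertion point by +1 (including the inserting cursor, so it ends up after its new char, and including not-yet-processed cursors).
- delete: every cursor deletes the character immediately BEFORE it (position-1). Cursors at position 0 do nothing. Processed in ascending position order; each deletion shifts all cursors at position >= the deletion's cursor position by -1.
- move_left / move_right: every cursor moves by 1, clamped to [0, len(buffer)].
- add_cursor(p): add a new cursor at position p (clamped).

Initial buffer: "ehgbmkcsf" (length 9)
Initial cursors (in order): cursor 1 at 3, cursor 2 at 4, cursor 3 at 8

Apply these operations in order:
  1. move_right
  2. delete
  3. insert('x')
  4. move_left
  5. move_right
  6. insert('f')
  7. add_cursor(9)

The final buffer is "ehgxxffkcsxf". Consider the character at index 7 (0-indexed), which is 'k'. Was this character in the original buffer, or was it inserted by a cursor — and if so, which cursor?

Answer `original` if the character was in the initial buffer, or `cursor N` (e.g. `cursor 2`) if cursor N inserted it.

Answer: original

Derivation:
After op 1 (move_right): buffer="ehgbmkcsf" (len 9), cursors c1@4 c2@5 c3@9, authorship .........
After op 2 (delete): buffer="ehgkcs" (len 6), cursors c1@3 c2@3 c3@6, authorship ......
After op 3 (insert('x')): buffer="ehgxxkcsx" (len 9), cursors c1@5 c2@5 c3@9, authorship ...12...3
After op 4 (move_left): buffer="ehgxxkcsx" (len 9), cursors c1@4 c2@4 c3@8, authorship ...12...3
After op 5 (move_right): buffer="ehgxxkcsx" (len 9), cursors c1@5 c2@5 c3@9, authorship ...12...3
After op 6 (insert('f')): buffer="ehgxxffkcsxf" (len 12), cursors c1@7 c2@7 c3@12, authorship ...1212...33
After op 7 (add_cursor(9)): buffer="ehgxxffkcsxf" (len 12), cursors c1@7 c2@7 c4@9 c3@12, authorship ...1212...33
Authorship (.=original, N=cursor N): . . . 1 2 1 2 . . . 3 3
Index 7: author = original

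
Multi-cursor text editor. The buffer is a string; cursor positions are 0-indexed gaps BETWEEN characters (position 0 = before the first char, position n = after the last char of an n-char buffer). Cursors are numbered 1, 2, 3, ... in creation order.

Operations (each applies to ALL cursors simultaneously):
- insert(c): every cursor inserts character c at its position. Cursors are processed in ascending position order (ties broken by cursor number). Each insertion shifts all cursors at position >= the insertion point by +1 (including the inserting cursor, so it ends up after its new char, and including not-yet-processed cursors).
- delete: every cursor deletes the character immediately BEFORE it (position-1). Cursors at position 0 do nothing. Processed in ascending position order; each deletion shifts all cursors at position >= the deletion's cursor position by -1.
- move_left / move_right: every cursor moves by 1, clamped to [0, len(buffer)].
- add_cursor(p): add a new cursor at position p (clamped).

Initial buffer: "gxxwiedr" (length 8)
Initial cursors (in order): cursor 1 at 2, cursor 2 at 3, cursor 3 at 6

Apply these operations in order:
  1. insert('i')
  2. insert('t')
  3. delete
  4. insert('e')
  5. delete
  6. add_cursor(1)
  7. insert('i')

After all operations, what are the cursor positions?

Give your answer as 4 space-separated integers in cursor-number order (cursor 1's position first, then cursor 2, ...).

After op 1 (insert('i')): buffer="gxixiwieidr" (len 11), cursors c1@3 c2@5 c3@9, authorship ..1.2...3..
After op 2 (insert('t')): buffer="gxitxitwieitdr" (len 14), cursors c1@4 c2@7 c3@12, authorship ..11.22...33..
After op 3 (delete): buffer="gxixiwieidr" (len 11), cursors c1@3 c2@5 c3@9, authorship ..1.2...3..
After op 4 (insert('e')): buffer="gxiexiewieiedr" (len 14), cursors c1@4 c2@7 c3@12, authorship ..11.22...33..
After op 5 (delete): buffer="gxixiwieidr" (len 11), cursors c1@3 c2@5 c3@9, authorship ..1.2...3..
After op 6 (add_cursor(1)): buffer="gxixiwieidr" (len 11), cursors c4@1 c1@3 c2@5 c3@9, authorship ..1.2...3..
After op 7 (insert('i')): buffer="gixiixiiwieiidr" (len 15), cursors c4@2 c1@5 c2@8 c3@13, authorship .4.11.22...33..

Answer: 5 8 13 2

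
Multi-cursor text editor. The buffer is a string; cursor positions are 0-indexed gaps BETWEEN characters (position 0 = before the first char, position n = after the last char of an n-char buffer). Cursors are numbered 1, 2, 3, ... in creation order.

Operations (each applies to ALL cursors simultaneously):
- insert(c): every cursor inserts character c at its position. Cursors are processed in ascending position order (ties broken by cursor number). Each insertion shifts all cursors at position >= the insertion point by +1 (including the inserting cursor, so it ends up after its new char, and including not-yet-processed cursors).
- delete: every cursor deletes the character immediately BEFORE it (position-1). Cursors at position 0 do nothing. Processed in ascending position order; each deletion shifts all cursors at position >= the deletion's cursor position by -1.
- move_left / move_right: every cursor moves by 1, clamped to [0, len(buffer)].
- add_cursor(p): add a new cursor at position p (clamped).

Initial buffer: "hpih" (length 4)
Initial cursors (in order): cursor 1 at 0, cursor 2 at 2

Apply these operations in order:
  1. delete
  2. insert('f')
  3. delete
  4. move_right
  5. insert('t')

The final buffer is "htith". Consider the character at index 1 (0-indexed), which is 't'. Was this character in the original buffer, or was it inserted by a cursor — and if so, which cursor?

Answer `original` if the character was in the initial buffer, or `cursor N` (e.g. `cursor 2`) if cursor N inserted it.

Answer: cursor 1

Derivation:
After op 1 (delete): buffer="hih" (len 3), cursors c1@0 c2@1, authorship ...
After op 2 (insert('f')): buffer="fhfih" (len 5), cursors c1@1 c2@3, authorship 1.2..
After op 3 (delete): buffer="hih" (len 3), cursors c1@0 c2@1, authorship ...
After op 4 (move_right): buffer="hih" (len 3), cursors c1@1 c2@2, authorship ...
After op 5 (insert('t')): buffer="htith" (len 5), cursors c1@2 c2@4, authorship .1.2.
Authorship (.=original, N=cursor N): . 1 . 2 .
Index 1: author = 1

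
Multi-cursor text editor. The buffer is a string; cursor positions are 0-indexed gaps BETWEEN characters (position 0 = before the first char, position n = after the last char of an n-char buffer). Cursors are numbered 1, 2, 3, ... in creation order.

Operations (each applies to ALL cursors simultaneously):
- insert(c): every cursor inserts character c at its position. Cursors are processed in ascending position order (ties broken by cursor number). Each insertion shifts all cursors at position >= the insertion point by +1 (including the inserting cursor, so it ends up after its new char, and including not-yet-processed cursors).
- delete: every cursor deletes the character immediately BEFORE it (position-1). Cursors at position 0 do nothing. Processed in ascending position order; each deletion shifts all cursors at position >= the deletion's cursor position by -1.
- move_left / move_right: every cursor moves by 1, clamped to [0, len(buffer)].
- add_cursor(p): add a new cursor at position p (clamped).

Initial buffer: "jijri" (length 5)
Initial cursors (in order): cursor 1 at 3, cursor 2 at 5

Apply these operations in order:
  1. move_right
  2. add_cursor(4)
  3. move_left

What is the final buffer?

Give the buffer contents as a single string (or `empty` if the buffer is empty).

Answer: jijri

Derivation:
After op 1 (move_right): buffer="jijri" (len 5), cursors c1@4 c2@5, authorship .....
After op 2 (add_cursor(4)): buffer="jijri" (len 5), cursors c1@4 c3@4 c2@5, authorship .....
After op 3 (move_left): buffer="jijri" (len 5), cursors c1@3 c3@3 c2@4, authorship .....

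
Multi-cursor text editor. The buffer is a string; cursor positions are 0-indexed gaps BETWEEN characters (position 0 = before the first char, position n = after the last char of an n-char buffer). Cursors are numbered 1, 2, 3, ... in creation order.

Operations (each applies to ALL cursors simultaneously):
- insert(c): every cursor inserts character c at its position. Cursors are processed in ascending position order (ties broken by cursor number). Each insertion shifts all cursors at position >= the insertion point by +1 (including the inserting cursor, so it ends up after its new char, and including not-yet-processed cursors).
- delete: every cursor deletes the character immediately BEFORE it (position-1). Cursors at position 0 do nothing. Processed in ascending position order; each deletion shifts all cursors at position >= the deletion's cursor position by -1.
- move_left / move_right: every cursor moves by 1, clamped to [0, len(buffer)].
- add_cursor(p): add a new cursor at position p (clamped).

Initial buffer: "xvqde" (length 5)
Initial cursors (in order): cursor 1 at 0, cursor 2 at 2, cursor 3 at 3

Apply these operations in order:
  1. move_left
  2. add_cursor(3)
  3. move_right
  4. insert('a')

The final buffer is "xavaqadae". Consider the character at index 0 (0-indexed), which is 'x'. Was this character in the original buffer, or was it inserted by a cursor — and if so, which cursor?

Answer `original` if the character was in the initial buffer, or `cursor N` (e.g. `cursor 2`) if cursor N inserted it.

Answer: original

Derivation:
After op 1 (move_left): buffer="xvqde" (len 5), cursors c1@0 c2@1 c3@2, authorship .....
After op 2 (add_cursor(3)): buffer="xvqde" (len 5), cursors c1@0 c2@1 c3@2 c4@3, authorship .....
After op 3 (move_right): buffer="xvqde" (len 5), cursors c1@1 c2@2 c3@3 c4@4, authorship .....
After op 4 (insert('a')): buffer="xavaqadae" (len 9), cursors c1@2 c2@4 c3@6 c4@8, authorship .1.2.3.4.
Authorship (.=original, N=cursor N): . 1 . 2 . 3 . 4 .
Index 0: author = original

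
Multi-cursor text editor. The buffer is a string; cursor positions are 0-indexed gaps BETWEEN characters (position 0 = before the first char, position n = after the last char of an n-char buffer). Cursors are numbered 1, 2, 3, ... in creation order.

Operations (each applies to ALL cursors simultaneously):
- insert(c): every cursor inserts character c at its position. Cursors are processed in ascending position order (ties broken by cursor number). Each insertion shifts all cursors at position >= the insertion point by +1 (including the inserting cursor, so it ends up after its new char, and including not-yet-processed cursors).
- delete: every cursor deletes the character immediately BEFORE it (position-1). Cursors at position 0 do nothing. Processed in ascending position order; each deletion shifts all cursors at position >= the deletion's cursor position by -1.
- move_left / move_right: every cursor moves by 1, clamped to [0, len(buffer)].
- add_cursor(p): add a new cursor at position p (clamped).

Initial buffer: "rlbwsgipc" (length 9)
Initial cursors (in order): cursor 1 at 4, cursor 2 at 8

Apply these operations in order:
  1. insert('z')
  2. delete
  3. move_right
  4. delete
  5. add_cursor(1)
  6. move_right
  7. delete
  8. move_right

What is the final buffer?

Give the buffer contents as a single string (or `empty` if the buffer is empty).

After op 1 (insert('z')): buffer="rlbwzsgipzc" (len 11), cursors c1@5 c2@10, authorship ....1....2.
After op 2 (delete): buffer="rlbwsgipc" (len 9), cursors c1@4 c2@8, authorship .........
After op 3 (move_right): buffer="rlbwsgipc" (len 9), cursors c1@5 c2@9, authorship .........
After op 4 (delete): buffer="rlbwgip" (len 7), cursors c1@4 c2@7, authorship .......
After op 5 (add_cursor(1)): buffer="rlbwgip" (len 7), cursors c3@1 c1@4 c2@7, authorship .......
After op 6 (move_right): buffer="rlbwgip" (len 7), cursors c3@2 c1@5 c2@7, authorship .......
After op 7 (delete): buffer="rbwi" (len 4), cursors c3@1 c1@3 c2@4, authorship ....
After op 8 (move_right): buffer="rbwi" (len 4), cursors c3@2 c1@4 c2@4, authorship ....

Answer: rbwi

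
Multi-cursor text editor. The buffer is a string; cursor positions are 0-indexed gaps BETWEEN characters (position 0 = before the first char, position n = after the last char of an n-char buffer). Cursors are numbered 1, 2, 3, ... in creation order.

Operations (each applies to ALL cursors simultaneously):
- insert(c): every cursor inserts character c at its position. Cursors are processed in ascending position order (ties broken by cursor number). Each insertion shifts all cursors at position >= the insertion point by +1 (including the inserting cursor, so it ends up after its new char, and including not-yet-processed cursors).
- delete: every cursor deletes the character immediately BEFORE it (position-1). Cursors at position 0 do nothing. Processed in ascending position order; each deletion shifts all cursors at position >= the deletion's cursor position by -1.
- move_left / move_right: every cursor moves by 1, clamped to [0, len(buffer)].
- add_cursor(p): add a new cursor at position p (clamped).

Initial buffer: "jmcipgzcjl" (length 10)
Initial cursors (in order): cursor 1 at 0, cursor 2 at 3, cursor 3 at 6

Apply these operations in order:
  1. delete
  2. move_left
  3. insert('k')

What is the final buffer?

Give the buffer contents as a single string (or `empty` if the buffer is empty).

Answer: kjkmikpzcjl

Derivation:
After op 1 (delete): buffer="jmipzcjl" (len 8), cursors c1@0 c2@2 c3@4, authorship ........
After op 2 (move_left): buffer="jmipzcjl" (len 8), cursors c1@0 c2@1 c3@3, authorship ........
After op 3 (insert('k')): buffer="kjkmikpzcjl" (len 11), cursors c1@1 c2@3 c3@6, authorship 1.2..3.....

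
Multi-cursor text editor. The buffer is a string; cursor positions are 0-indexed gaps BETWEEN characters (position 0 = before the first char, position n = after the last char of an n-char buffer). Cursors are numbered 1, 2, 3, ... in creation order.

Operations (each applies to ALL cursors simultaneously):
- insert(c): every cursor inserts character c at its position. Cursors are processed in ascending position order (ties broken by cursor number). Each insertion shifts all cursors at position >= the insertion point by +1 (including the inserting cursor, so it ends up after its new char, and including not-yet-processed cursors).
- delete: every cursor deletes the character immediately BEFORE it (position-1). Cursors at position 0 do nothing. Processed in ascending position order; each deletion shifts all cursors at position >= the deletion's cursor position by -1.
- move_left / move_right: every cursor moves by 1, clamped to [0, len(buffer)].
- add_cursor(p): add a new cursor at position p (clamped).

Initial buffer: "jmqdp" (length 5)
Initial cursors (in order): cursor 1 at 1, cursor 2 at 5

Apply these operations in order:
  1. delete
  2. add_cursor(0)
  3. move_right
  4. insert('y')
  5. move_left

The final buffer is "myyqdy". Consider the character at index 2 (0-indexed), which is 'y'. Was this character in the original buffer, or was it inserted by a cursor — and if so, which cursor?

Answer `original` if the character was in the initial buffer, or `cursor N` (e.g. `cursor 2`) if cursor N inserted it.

Answer: cursor 3

Derivation:
After op 1 (delete): buffer="mqd" (len 3), cursors c1@0 c2@3, authorship ...
After op 2 (add_cursor(0)): buffer="mqd" (len 3), cursors c1@0 c3@0 c2@3, authorship ...
After op 3 (move_right): buffer="mqd" (len 3), cursors c1@1 c3@1 c2@3, authorship ...
After op 4 (insert('y')): buffer="myyqdy" (len 6), cursors c1@3 c3@3 c2@6, authorship .13..2
After op 5 (move_left): buffer="myyqdy" (len 6), cursors c1@2 c3@2 c2@5, authorship .13..2
Authorship (.=original, N=cursor N): . 1 3 . . 2
Index 2: author = 3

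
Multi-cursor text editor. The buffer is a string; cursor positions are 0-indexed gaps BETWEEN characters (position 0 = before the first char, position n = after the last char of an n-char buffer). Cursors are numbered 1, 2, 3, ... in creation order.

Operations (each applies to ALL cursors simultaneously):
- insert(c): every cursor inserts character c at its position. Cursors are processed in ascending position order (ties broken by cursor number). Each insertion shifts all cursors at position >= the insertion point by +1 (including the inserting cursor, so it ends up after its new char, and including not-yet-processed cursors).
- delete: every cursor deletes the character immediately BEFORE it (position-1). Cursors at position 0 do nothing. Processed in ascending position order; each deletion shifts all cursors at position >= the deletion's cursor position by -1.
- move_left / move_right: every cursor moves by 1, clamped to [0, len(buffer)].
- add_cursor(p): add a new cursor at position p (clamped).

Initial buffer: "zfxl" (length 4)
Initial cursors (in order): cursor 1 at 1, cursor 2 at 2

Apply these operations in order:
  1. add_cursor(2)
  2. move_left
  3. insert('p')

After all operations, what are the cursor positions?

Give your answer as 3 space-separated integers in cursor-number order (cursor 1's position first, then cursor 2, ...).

After op 1 (add_cursor(2)): buffer="zfxl" (len 4), cursors c1@1 c2@2 c3@2, authorship ....
After op 2 (move_left): buffer="zfxl" (len 4), cursors c1@0 c2@1 c3@1, authorship ....
After op 3 (insert('p')): buffer="pzppfxl" (len 7), cursors c1@1 c2@4 c3@4, authorship 1.23...

Answer: 1 4 4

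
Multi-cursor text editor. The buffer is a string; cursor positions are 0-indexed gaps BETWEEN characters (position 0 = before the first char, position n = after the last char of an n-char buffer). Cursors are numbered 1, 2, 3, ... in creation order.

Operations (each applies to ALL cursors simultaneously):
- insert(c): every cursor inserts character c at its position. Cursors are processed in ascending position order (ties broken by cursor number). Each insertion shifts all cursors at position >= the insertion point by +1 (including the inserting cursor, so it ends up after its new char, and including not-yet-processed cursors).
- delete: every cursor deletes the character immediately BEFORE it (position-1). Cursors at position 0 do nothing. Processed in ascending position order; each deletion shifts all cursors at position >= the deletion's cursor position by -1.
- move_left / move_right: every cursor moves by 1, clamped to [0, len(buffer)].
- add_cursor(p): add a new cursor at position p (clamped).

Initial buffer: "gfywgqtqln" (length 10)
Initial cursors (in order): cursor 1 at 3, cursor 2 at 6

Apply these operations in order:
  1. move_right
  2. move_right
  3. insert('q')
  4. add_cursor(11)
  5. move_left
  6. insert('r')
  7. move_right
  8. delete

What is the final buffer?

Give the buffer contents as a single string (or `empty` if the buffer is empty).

After op 1 (move_right): buffer="gfywgqtqln" (len 10), cursors c1@4 c2@7, authorship ..........
After op 2 (move_right): buffer="gfywgqtqln" (len 10), cursors c1@5 c2@8, authorship ..........
After op 3 (insert('q')): buffer="gfywgqqtqqln" (len 12), cursors c1@6 c2@10, authorship .....1...2..
After op 4 (add_cursor(11)): buffer="gfywgqqtqqln" (len 12), cursors c1@6 c2@10 c3@11, authorship .....1...2..
After op 5 (move_left): buffer="gfywgqqtqqln" (len 12), cursors c1@5 c2@9 c3@10, authorship .....1...2..
After op 6 (insert('r')): buffer="gfywgrqqtqrqrln" (len 15), cursors c1@6 c2@11 c3@13, authorship .....11...223..
After op 7 (move_right): buffer="gfywgrqqtqrqrln" (len 15), cursors c1@7 c2@12 c3@14, authorship .....11...223..
After op 8 (delete): buffer="gfywgrqtqrrn" (len 12), cursors c1@6 c2@10 c3@11, authorship .....1...23.

Answer: gfywgrqtqrrn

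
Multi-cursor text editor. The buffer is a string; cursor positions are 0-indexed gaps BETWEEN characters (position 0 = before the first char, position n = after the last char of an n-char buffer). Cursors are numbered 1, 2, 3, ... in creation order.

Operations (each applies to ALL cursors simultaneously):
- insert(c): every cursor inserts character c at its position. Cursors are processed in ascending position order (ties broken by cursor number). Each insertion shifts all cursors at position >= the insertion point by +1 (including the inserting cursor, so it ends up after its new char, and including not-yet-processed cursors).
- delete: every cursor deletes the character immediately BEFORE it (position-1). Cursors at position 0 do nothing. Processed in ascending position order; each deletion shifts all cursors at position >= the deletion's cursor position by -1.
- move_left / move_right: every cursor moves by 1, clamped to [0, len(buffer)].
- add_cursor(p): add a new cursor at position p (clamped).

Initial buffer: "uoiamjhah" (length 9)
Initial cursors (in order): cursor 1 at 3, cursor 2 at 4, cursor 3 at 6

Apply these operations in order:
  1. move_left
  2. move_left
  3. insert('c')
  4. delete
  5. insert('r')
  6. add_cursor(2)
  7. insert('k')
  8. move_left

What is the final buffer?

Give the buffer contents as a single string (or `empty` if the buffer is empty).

After op 1 (move_left): buffer="uoiamjhah" (len 9), cursors c1@2 c2@3 c3@5, authorship .........
After op 2 (move_left): buffer="uoiamjhah" (len 9), cursors c1@1 c2@2 c3@4, authorship .........
After op 3 (insert('c')): buffer="ucociacmjhah" (len 12), cursors c1@2 c2@4 c3@7, authorship .1.2..3.....
After op 4 (delete): buffer="uoiamjhah" (len 9), cursors c1@1 c2@2 c3@4, authorship .........
After op 5 (insert('r')): buffer="uroriarmjhah" (len 12), cursors c1@2 c2@4 c3@7, authorship .1.2..3.....
After op 6 (add_cursor(2)): buffer="uroriarmjhah" (len 12), cursors c1@2 c4@2 c2@4 c3@7, authorship .1.2..3.....
After op 7 (insert('k')): buffer="urkkorkiarkmjhah" (len 16), cursors c1@4 c4@4 c2@7 c3@11, authorship .114.22..33.....
After op 8 (move_left): buffer="urkkorkiarkmjhah" (len 16), cursors c1@3 c4@3 c2@6 c3@10, authorship .114.22..33.....

Answer: urkkorkiarkmjhah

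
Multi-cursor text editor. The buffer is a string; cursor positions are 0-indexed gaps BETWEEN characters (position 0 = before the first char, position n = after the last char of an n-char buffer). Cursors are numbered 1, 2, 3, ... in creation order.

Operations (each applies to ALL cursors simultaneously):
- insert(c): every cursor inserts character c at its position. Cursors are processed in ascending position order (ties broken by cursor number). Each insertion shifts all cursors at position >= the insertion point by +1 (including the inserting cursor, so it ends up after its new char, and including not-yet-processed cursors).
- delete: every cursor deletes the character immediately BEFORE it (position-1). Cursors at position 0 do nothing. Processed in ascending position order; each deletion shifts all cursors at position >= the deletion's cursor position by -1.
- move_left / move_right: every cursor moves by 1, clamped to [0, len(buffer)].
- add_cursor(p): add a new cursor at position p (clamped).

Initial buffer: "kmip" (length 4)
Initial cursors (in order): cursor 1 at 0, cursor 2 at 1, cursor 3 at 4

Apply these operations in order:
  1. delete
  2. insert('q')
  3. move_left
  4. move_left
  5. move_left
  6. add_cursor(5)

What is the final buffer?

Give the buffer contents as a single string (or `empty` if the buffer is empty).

After op 1 (delete): buffer="mi" (len 2), cursors c1@0 c2@0 c3@2, authorship ..
After op 2 (insert('q')): buffer="qqmiq" (len 5), cursors c1@2 c2@2 c3@5, authorship 12..3
After op 3 (move_left): buffer="qqmiq" (len 5), cursors c1@1 c2@1 c3@4, authorship 12..3
After op 4 (move_left): buffer="qqmiq" (len 5), cursors c1@0 c2@0 c3@3, authorship 12..3
After op 5 (move_left): buffer="qqmiq" (len 5), cursors c1@0 c2@0 c3@2, authorship 12..3
After op 6 (add_cursor(5)): buffer="qqmiq" (len 5), cursors c1@0 c2@0 c3@2 c4@5, authorship 12..3

Answer: qqmiq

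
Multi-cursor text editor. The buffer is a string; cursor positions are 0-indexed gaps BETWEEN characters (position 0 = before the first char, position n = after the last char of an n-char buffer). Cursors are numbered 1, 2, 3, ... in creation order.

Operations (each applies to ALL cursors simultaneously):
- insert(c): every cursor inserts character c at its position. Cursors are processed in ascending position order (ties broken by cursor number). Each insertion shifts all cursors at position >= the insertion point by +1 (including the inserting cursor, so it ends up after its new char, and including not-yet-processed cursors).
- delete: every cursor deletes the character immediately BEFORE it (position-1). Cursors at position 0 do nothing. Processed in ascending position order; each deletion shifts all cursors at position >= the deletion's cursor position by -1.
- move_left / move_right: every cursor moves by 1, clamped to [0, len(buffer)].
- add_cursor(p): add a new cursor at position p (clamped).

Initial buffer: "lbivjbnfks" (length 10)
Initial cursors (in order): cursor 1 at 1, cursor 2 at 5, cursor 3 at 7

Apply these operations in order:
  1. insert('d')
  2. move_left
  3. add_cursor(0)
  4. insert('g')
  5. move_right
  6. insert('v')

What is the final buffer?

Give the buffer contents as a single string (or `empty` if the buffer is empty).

After op 1 (insert('d')): buffer="ldbivjdbndfks" (len 13), cursors c1@2 c2@7 c3@10, authorship .1....2..3...
After op 2 (move_left): buffer="ldbivjdbndfks" (len 13), cursors c1@1 c2@6 c3@9, authorship .1....2..3...
After op 3 (add_cursor(0)): buffer="ldbivjdbndfks" (len 13), cursors c4@0 c1@1 c2@6 c3@9, authorship .1....2..3...
After op 4 (insert('g')): buffer="glgdbivjgdbngdfks" (len 17), cursors c4@1 c1@3 c2@9 c3@13, authorship 4.11....22..33...
After op 5 (move_right): buffer="glgdbivjgdbngdfks" (len 17), cursors c4@2 c1@4 c2@10 c3@14, authorship 4.11....22..33...
After op 6 (insert('v')): buffer="glvgdvbivjgdvbngdvfks" (len 21), cursors c4@3 c1@6 c2@13 c3@18, authorship 4.4111....222..333...

Answer: glvgdvbivjgdvbngdvfks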